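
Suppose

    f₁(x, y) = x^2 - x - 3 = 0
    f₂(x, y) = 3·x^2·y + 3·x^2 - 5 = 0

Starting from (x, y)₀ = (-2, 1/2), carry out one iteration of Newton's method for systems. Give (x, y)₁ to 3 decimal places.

(-1.400, 0.317)

At (-2, 1/2): F = (3.000, 13.000).
Jacobian J = [[2·x - 1, 0], [6·x·y + 6·x, 3·x^2]].
At the point, J = [[-5.000, 0.000], [-18.000, 12.000]] (det J = -60.000).
Solving J·Δ = −F gives Δ = (0.600, -0.183).
Then the next iterate is (x, y)₁ = (-1.400, 0.317).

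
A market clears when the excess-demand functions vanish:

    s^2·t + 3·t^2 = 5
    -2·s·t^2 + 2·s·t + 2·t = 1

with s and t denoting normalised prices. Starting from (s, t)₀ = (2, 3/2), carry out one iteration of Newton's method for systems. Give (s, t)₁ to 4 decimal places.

(-0.0303, 1.8409)

At (2, 3/2): F = (7.7500, -1.0000).
Jacobian J = [[2·s·t, s^2 + 6·t], [-2·t^2 + 2·t, -4·s·t + 2·s + 2]].
At the point, J = [[6.0000, 13.0000], [-1.5000, -6.0000]] (det J = -16.5000).
Solving J·Δ = −F gives Δ = (-2.0303, 0.3409).
Then the next iterate is (s, t)₁ = (-0.0303, 1.8409).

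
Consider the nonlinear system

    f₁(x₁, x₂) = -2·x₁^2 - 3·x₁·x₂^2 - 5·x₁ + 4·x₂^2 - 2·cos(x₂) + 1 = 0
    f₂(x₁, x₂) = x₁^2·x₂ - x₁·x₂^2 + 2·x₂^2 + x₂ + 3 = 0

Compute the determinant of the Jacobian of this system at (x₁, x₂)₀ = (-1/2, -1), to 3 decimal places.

22.500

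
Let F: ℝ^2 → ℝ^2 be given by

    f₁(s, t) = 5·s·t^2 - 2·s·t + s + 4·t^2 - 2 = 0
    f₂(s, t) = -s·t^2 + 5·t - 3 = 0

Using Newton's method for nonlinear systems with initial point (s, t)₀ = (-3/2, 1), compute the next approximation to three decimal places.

At (-3/2, 1): F = (-4.000, 3.500).
Jacobian J = [[5·t^2 - 2·t + 1, 10·s·t - 2·s + 8·t], [-t^2, -2·s·t + 5]].
At the point, J = [[4.000, -4.000], [-1.000, 8.000]] (det J = 28.000).
Solving J·Δ = −F gives Δ = (0.643, -0.357).
Then the next iterate is (s, t)₁ = (-0.857, 0.643).

(-0.857, 0.643)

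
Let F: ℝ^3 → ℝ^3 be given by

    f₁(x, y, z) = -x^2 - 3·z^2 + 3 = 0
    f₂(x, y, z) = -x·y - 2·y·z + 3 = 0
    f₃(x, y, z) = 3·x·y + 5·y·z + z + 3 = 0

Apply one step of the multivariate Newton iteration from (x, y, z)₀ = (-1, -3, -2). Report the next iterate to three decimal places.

(5.909, -4.364, -2.318)

At (-1, -3, -2): F = (-10.000, -12.000, 40.000).
Jacobian J = [[-2·x, 0, -6·z], [-y, -x - 2·z, -2·y], [3·y, 3·x + 5·z, 5·y + 1]].
At the point, J = [[2.000, 0.000, 12.000], [3.000, 5.000, 6.000], [-9.000, -13.000, -14.000]] (det J = 88.000).
Solving J·Δ = −F gives Δ = (6.909, -1.364, -0.318).
Then the next iterate is (x, y, z)₁ = (5.909, -4.364, -2.318).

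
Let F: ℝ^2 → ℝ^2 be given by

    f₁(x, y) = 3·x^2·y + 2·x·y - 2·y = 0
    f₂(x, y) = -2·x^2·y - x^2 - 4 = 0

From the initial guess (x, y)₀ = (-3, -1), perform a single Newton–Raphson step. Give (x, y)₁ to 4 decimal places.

At (-3, -1): F = (-19.0000, 5.0000).
Jacobian J = [[6·x·y + 2·y, 3·x^2 + 2·x - 2], [-4·x·y - 2·x, -2·x^2]].
At the point, J = [[16.0000, 19.0000], [-6.0000, -18.0000]] (det J = -174.0000).
Solving J·Δ = −F gives Δ = (1.4195, -0.1954).
Then the next iterate is (x, y)₁ = (-1.5805, -1.1954).

(-1.5805, -1.1954)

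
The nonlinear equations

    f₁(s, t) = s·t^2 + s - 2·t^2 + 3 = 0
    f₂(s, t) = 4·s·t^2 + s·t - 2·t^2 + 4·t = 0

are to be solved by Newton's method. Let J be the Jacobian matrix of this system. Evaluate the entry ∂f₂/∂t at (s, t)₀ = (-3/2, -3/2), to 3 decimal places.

26.500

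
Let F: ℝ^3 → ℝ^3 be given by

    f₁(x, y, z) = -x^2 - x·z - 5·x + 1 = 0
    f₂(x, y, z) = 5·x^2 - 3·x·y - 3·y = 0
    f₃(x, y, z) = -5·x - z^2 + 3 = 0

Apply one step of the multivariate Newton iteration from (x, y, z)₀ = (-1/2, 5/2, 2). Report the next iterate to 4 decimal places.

(0.1698, -4.7484, 1.5377)

At (-1/2, 5/2, 2): F = (4.2500, -2.5000, 1.5000).
Jacobian J = [[-2·x - z - 5, 0, -x], [10·x - 3·y, -3·x - 3, 0], [-5, 0, -2·z]].
At the point, J = [[-6.0000, 0.0000, 0.5000], [-12.5000, -1.5000, 0.0000], [-5.0000, 0.0000, -4.0000]] (det J = -39.7500).
Solving J·Δ = −F gives Δ = (0.6698, -7.2484, -0.4623).
Then the next iterate is (x, y, z)₁ = (0.1698, -4.7484, 1.5377).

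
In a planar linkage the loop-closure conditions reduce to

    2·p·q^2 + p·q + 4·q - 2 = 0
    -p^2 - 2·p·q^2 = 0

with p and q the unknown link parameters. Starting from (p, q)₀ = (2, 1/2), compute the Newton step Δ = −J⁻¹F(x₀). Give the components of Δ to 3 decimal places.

(-1.024, -0.098)

At (2, 1/2): F = (2.000, -5.000).
Jacobian J = [[2·q^2 + q, 4·p·q + p + 4], [-2·p - 2·q^2, -4·p·q]].
At the point, J = [[1.000, 10.000], [-4.500, -4.000]] (det J = 41.000).
Solving J·Δ = −F gives Δ = (-1.024, -0.098).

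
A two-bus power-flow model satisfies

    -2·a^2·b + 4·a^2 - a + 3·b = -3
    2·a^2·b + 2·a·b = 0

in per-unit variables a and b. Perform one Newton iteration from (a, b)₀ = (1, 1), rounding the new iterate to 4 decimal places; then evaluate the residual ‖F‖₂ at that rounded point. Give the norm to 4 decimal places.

At (1, 1): F = (7.0000, 4.0000).
Jacobian J = [[-4·a·b + 8·a - 1, -2·a^2 + 3], [4·a·b + 2·b, 2·a^2 + 2·a]].
At the point, J = [[3.0000, 1.0000], [6.0000, 4.0000]] (det J = 6.0000).
Solving J·Δ = −F gives Δ = (-4.0000, 5.0000).
Then the next iterate is (a, b)₁ = (-3.0000, 6.0000).
Re-evaluating at (-3.0000, 6.0000): F = (-48.0000, 72.0000), so ‖F‖₂ = 86.5332.

86.5332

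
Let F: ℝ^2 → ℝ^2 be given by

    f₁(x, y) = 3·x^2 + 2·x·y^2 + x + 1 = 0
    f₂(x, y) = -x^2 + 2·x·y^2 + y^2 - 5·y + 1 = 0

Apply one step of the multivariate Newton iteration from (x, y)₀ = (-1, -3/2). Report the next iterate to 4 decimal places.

(-1.7500, -1.3125)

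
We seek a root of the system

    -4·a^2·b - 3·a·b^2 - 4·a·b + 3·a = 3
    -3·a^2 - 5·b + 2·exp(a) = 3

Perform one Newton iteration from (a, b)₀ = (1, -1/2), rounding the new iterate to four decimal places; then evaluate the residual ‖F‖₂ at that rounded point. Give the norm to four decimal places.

0.1341

At (1, -1/2): F = (3.2500, 1.936564).
Jacobian J = [[-8·a·b - 3·b^2 - 4·b + 3, -4·a^2 - 6·a·b - 4·a], [-6·a + 2·exp(a), -5]].
At the point, J = [[8.2500, -5.0000], [-0.563436, -5.0000]] (det J = -44.067182).
Solving J·Δ = −F gives Δ = (-0.1490, 0.4041).
Then the next iterate is (a, b)₁ = (0.8510, -0.0959).
Re-evaluating at (0.8510, -0.0959): F = (0.133768, -0.009128), so ‖F‖₂ = 0.1341.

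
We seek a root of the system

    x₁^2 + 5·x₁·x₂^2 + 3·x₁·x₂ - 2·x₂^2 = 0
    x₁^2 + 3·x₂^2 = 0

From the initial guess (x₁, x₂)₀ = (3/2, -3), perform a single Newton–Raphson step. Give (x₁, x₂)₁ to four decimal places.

(1.7354, -1.3358)

At (3/2, -3): F = (38.2500, 29.2500).
Jacobian J = [[2·x₁ + 5·x₂^2 + 3·x₂, 10·x₁·x₂ + 3·x₁ - 4·x₂], [2·x₁, 6·x₂]].
At the point, J = [[39.0000, -28.5000], [3.0000, -18.0000]] (det J = -616.5000).
Solving J·Δ = −F gives Δ = (0.2354, 1.6642).
Then the next iterate is (x₁, x₂)₁ = (1.7354, -1.3358).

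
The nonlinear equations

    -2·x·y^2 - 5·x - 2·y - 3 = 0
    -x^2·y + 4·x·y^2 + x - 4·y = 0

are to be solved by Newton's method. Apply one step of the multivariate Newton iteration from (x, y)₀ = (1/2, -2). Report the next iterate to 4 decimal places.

(0.2247, -1.0392)

At (1/2, -2): F = (-5.5000, 17.0000).
Jacobian J = [[-2·y^2 - 5, -4·x·y - 2], [-2·x·y + 4·y^2 + 1, -x^2 + 8·x·y - 4]].
At the point, J = [[-13.0000, 2.0000], [19.0000, -12.2500]] (det J = 121.2500).
Solving J·Δ = −F gives Δ = (-0.2753, 0.9608).
Then the next iterate is (x, y)₁ = (0.2247, -1.0392).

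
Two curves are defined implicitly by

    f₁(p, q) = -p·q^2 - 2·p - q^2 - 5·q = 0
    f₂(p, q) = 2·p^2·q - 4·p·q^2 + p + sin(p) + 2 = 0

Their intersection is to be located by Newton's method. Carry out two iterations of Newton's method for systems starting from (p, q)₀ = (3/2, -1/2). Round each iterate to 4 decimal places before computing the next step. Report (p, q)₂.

At (3/2, -1/2): F = (-1.1250, 0.747495).
Jacobian J = [[-q^2 - 2, -2·p·q - 2·q - 5], [4·p·q - 4·q^2 + cos(p) + 1, 2·p^2 - 8·p·q]].
At the point, J = [[-2.2500, -2.5000], [-2.929263, 10.5000]] (det J = -30.948157).
Solving J·Δ = −F gives Δ = (-0.3213, -0.1608).
Then the next iterate is (p, q)₁ = (1.1787, -0.6608).
Round to (1.1787, -0.6608) and repeat: F = (-0.004744, 0.207918), J = [[-2.436657, -2.120630], [-3.480040, 9.009747]].
Δ = (0.0136, -0.0178), so (p, q)₂ = (1.1923, -0.6786).

(1.1923, -0.6786)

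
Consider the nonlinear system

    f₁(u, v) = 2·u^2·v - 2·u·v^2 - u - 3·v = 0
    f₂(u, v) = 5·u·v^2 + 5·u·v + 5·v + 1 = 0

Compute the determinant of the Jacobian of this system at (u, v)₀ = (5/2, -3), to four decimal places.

J = [[4·u·v - 2·v^2 - 1, 2·u^2 - 4·u·v - 3], [5·v^2 + 5·v, 10·u·v + 5·u + 5]].
At the point, J = [[-49.0000, 39.5000], [30.0000, -57.5000]].
det J = 1632.5000.

1632.5000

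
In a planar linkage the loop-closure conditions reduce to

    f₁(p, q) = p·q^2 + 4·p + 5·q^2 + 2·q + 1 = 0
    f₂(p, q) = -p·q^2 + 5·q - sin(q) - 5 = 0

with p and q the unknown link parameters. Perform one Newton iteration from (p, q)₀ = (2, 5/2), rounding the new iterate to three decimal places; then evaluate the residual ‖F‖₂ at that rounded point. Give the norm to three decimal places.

At (2, 5/2): F = (57.750, -5.59847).
Jacobian J = [[q^2 + 4, 2·p·q + 10·q + 2], [-q^2, -2·p·q - cos(q) + 5]].
At the point, J = [[10.250, 37.000], [-6.250, -4.19886]] (det J = 188.21172).
Solving J·Δ = −F gives Δ = (0.188, -1.613).
Then the next iterate is (p, q)₁ = (2.188, 0.887).
Re-evaluating at (2.188, 0.887): F = (17.18130, -3.06163), so ‖F‖₂ = 17.452.

17.452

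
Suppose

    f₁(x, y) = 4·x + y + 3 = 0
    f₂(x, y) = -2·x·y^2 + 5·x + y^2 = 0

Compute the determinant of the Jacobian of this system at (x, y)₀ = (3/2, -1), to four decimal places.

13.0000

J = [[4, 1], [-2·y^2 + 5, -4·x·y + 2·y]].
At the point, J = [[4.0000, 1.0000], [3.0000, 4.0000]].
det J = 13.0000.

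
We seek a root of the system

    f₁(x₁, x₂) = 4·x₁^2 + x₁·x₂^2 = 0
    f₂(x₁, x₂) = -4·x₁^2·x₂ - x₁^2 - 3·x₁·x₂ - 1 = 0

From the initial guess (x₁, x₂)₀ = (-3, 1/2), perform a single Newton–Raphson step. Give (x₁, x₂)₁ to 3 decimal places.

At (-3, 1/2): F = (35.250, -23.500).
Jacobian J = [[8·x₁ + x₂^2, 2·x₁·x₂], [-8·x₁·x₂ - 2·x₁ - 3·x₂, -4·x₁^2 - 3·x₁]].
At the point, J = [[-23.750, -3.000], [16.500, -27.000]] (det J = 690.750).
Solving J·Δ = −F gives Δ = (1.480, 0.034).
Then the next iterate is (x₁, x₂)₁ = (-1.520, 0.534).

(-1.520, 0.534)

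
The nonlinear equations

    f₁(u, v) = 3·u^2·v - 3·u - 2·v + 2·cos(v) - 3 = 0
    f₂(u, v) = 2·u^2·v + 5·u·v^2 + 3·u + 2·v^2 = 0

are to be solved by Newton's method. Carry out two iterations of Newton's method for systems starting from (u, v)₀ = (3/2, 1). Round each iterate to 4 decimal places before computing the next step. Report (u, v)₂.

(-5.1299, -3.2890)

At (3/2, 1): F = (-1.669395, 18.5000).
Jacobian J = [[6·u·v - 3, 3·u^2 - 2·sin(v) - 2], [4·u·v + 5·v^2 + 3, 2·u^2 + 10·u·v + 4·v]].
At the point, J = [[6.0000, 3.067058], [14.0000, 23.5000]] (det J = 98.061188).
Solving J·Δ = −F gives Δ = (0.9787, -1.3703).
Then the next iterate is (u, v)₁ = (2.4787, -0.3703).
Round to (2.4787, -0.3703) and repeat: F = (-14.656381, 4.859555), J = [[-8.507176, 17.155651], [0.014160, 1.628081]].
Δ = (-7.6086, -2.9187), so (u, v)₂ = (-5.1299, -3.2890).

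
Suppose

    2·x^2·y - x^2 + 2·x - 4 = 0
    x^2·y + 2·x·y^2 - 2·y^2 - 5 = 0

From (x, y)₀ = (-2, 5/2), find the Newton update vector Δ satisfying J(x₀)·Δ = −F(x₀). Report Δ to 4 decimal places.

At (-2, 5/2): F = (8.0000, -32.5000).
Jacobian J = [[4·x·y - 2·x + 2, 2·x^2], [2·x·y + 2·y^2, x^2 + 4·x·y - 4·y]].
At the point, J = [[-14.0000, 8.0000], [2.5000, -26.0000]] (det J = 344.0000).
Solving J·Δ = −F gives Δ = (-0.1512, -1.2645).

(-0.1512, -1.2645)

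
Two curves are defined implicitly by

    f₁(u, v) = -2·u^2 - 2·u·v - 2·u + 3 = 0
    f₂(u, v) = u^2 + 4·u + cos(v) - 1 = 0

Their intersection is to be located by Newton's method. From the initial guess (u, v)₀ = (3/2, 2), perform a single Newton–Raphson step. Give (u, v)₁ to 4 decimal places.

At (3/2, 2): F = (-10.5000, 6.833853).
Jacobian J = [[-4·u - 2·v - 2, -2·u], [2·u + 4, -sin(v)]].
At the point, J = [[-12.0000, -3.0000], [7.0000, -0.909297]] (det J = 31.911569).
Solving J·Δ = −F gives Δ = (-0.9416, 0.2666).
Then the next iterate is (u, v)₁ = (0.5584, 2.2666).

(0.5584, 2.2666)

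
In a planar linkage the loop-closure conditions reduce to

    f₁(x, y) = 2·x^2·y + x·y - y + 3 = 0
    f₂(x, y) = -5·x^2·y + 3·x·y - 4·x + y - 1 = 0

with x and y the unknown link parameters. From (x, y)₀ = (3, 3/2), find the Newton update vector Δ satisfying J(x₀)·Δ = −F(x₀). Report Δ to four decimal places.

At (3, 3/2): F = (33.0000, -65.5000).
Jacobian J = [[4·x·y + y, 2·x^2 + x - 1], [-10·x·y + 3·y - 4, -5·x^2 + 3·x + 1]].
At the point, J = [[19.5000, 20.0000], [-44.5000, -35.0000]] (det J = 207.5000).
Solving J·Δ = −F gives Δ = (-0.7470, -0.9217).

(-0.7470, -0.9217)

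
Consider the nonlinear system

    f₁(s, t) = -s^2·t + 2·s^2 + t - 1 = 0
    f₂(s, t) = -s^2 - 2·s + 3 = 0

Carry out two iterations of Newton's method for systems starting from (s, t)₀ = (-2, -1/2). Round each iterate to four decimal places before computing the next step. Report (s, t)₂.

At (-2, -1/2): F = (8.5000, 3.0000).
Jacobian J = [[-2·s·t + 4·s, -s^2 + 1], [-2·s - 2, 0]].
At the point, J = [[-10.0000, -3.0000], [2.0000, 0.0000]] (det J = 6.0000).
Solving J·Δ = −F gives Δ = (-1.5000, 7.8333).
Then the next iterate is (s, t)₁ = (-3.5000, 7.3333).
Round to (-3.5000, 7.3333) and repeat: F = (-58.999625, -2.2500), J = [[37.3331, -11.2500], [5.0000, 0.0000]].
Δ = (0.4500, -3.7511), so (s, t)₂ = (-3.0500, 3.5822).

(-3.0500, 3.5822)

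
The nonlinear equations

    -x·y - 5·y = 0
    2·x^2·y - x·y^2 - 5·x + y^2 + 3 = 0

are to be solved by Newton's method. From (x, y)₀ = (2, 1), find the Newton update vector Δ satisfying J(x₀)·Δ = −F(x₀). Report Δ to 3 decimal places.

At (2, 1): F = (-7.000, 0.000).
Jacobian J = [[-y, -x - 5], [4·x·y - y^2 - 5, 2·x^2 - 2·x·y + 2·y]].
At the point, J = [[-1.000, -7.000], [2.000, 6.000]] (det J = 8.000).
Solving J·Δ = −F gives Δ = (5.250, -1.750).

(5.250, -1.750)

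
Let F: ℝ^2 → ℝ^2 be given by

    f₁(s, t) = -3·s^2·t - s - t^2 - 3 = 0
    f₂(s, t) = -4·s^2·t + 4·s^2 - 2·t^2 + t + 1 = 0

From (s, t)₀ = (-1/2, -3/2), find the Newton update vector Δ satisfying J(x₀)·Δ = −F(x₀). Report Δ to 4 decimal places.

At (-1/2, -3/2): F = (-3.6250, -2.5000).
Jacobian J = [[-6·s·t - 1, -3·s^2 - 2·t], [-8·s·t + 8·s, -4·s^2 - 4·t + 1]].
At the point, J = [[-5.5000, 2.2500], [-10.0000, 6.0000]] (det J = -10.5000).
Solving J·Δ = −F gives Δ = (-1.5357, -2.1429).

(-1.5357, -2.1429)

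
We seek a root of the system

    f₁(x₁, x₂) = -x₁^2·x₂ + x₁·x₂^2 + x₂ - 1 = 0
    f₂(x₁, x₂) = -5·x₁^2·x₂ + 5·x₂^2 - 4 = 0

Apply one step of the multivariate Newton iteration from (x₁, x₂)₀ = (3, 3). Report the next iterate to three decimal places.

(2.121, 2.009)

At (3, 3): F = (2.000, -94.000).
Jacobian J = [[-2·x₁·x₂ + x₂^2, -x₁^2 + 2·x₁·x₂ + 1], [-10·x₁·x₂, -5·x₁^2 + 10·x₂]].
At the point, J = [[-9.000, 10.000], [-90.000, -15.000]] (det J = 1035.000).
Solving J·Δ = −F gives Δ = (-0.879, -0.991).
Then the next iterate is (x₁, x₂)₁ = (2.121, 2.009).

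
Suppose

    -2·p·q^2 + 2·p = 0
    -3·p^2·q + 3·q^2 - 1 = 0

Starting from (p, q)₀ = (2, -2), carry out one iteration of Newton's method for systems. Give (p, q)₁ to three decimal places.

At (2, -2): F = (-12.000, 35.000).
Jacobian J = [[-2·q^2 + 2, -4·p·q], [-6·p·q, -3·p^2 + 6·q]].
At the point, J = [[-6.000, 16.000], [24.000, -24.000]] (det J = -240.000).
Solving J·Δ = −F gives Δ = (-1.133, 0.325).
Then the next iterate is (p, q)₁ = (0.867, -1.675).

(0.867, -1.675)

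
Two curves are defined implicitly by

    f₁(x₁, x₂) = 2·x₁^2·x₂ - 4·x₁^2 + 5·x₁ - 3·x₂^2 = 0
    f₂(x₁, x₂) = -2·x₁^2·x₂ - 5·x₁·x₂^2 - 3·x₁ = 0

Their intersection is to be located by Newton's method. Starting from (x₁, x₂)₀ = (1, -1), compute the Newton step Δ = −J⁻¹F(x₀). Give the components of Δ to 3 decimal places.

At (1, -1): F = (-4.000, -6.000).
Jacobian J = [[4·x₁·x₂ - 8·x₁ + 5, 2·x₁^2 - 6·x₂], [-4·x₁·x₂ - 5·x₂^2 - 3, -2·x₁^2 - 10·x₁·x₂]].
At the point, J = [[-7.000, 8.000], [-4.000, 8.000]] (det J = -24.000).
Solving J·Δ = −F gives Δ = (0.667, 1.083).

(0.667, 1.083)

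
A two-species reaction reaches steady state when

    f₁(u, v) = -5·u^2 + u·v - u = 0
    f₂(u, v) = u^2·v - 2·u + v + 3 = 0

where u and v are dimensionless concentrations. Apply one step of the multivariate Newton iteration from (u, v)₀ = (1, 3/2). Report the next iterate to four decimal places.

At (1, 3/2): F = (-4.5000, 4.0000).
Jacobian J = [[-10·u + v - 1, u], [2·u·v - 2, u^2 + 1]].
At the point, J = [[-9.5000, 1.0000], [1.0000, 2.0000]] (det J = -20.0000).
Solving J·Δ = −F gives Δ = (-0.6500, -1.6750).
Then the next iterate is (u, v)₁ = (0.3500, -0.1750).

(0.3500, -0.1750)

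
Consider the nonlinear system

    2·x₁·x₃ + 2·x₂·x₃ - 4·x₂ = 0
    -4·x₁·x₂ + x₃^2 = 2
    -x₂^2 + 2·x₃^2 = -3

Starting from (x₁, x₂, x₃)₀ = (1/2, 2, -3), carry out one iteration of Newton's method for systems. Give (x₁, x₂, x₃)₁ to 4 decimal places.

(-0.1875, 0.9893, -1.2464)

At (1/2, 2, -3): F = (-23.0000, 3.0000, 17.0000).
Jacobian J = [[2·x₃, 2·x₃ - 4, 2·x₁ + 2·x₂], [-4·x₂, -4·x₁, 2·x₃], [0, -2·x₂, 4·x₃]].
At the point, J = [[-6.0000, -10.0000, 5.0000], [-8.0000, -2.0000, -6.0000], [0.0000, -4.0000, -12.0000]] (det J = 1120.0000).
Solving J·Δ = −F gives Δ = (-0.6875, -1.0107, 1.7536).
Then the next iterate is (x₁, x₂, x₃)₁ = (-0.1875, 0.9893, -1.2464).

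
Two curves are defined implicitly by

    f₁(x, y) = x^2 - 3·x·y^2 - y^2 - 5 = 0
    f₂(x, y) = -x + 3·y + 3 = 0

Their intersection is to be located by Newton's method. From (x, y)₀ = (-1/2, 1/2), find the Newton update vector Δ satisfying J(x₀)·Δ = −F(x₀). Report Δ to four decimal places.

(-3.4474, -2.8158)

At (-1/2, 1/2): F = (-4.6250, 5.0000).
Jacobian J = [[2·x - 3·y^2, -6·x·y - 2·y], [-1, 3]].
At the point, J = [[-1.7500, 0.5000], [-1.0000, 3.0000]] (det J = -4.7500).
Solving J·Δ = −F gives Δ = (-3.4474, -2.8158).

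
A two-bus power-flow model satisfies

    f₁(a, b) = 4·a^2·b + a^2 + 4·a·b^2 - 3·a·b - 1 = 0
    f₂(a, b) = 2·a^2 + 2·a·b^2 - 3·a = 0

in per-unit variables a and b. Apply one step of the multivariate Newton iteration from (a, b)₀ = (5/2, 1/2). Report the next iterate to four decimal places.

(1.8318, 0.2523)

At (5/2, 1/2): F = (16.5000, 6.2500).
Jacobian J = [[8·a·b + 2·a + 4·b^2 - 3·b, 4·a^2 + 8·a·b - 3·a], [4·a + 2·b^2 - 3, 4·a·b]].
At the point, J = [[14.5000, 27.5000], [7.5000, 5.0000]] (det J = -133.7500).
Solving J·Δ = −F gives Δ = (-0.6682, -0.2477).
Then the next iterate is (a, b)₁ = (1.8318, 0.2523).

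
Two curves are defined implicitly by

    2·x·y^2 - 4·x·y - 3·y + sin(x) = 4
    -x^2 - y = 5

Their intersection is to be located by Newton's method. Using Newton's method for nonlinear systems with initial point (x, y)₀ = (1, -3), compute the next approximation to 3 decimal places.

At (1, -3): F = (35.84147, -3.000).
Jacobian J = [[2·y^2 - 4·y + cos(x), 4·x·y - 4·x - 3], [-2·x, -1]].
At the point, J = [[30.54030, -19.000], [-2.000, -1.000]] (det J = -68.54030).
Solving J·Δ = −F gives Δ = (-1.355, -0.291).
Then the next iterate is (x, y)₁ = (-0.355, -3.291).

(-0.355, -3.291)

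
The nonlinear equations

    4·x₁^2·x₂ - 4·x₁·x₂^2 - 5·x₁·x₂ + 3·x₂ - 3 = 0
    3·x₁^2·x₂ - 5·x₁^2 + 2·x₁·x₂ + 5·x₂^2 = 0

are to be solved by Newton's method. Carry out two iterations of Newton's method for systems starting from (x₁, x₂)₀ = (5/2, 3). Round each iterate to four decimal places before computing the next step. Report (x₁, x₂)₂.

(1.6636, 1.0301)

At (5/2, 3): F = (-46.5000, 85.0000).
Jacobian J = [[8·x₁·x₂ - 4·x₂^2 - 5·x₂, 4·x₁^2 - 8·x₁·x₂ - 5·x₁ + 3], [6·x₁·x₂ - 10·x₁ + 2·x₂, 3·x₁^2 + 2·x₁ + 10·x₂]].
At the point, J = [[9.0000, -44.5000], [26.0000, 53.7500]] (det J = 1640.7500).
Solving J·Δ = −F gives Δ = (-0.7820, -1.2031).
Then the next iterate is (x₁, x₂)₁ = (1.7180, 1.7969).
Round to (1.7180, 1.7969) and repeat: F = (-14.018952, 23.471557), J = [[2.796695, -18.480498], [4.936245, 30.259572]].
Δ = (-0.0544, -0.7668), so (x₁, x₂)₂ = (1.6636, 1.0301).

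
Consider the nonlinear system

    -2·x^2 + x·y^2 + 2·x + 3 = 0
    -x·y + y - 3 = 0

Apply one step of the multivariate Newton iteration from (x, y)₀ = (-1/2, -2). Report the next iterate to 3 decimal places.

(-1.906, 3.875)

At (-1/2, -2): F = (-0.500, -6.000).
Jacobian J = [[-4·x + y^2 + 2, 2·x·y], [-y, -x + 1]].
At the point, J = [[8.000, 2.000], [2.000, 1.500]] (det J = 8.000).
Solving J·Δ = −F gives Δ = (-1.406, 5.875).
Then the next iterate is (x, y)₁ = (-1.906, 3.875).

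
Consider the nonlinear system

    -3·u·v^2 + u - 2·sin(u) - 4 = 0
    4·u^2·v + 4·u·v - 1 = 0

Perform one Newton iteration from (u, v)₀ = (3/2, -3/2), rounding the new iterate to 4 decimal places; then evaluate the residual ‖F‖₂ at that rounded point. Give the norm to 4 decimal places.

At (3/2, -3/2): F = (-14.619990, -23.5000).
Jacobian J = [[-3·v^2 - 2·cos(u) + 1, -6·u·v], [8·u·v + 4·v, 4·u^2 + 4·u]].
At the point, J = [[-5.891474, 13.5000], [-24.0000, 15.0000]] (det J = 235.627884).
Solving J·Δ = −F gives Δ = (-0.4157, 0.9015).
Then the next iterate is (u, v)₁ = (1.0843, -0.5985).
Re-evaluating at (1.0843, -0.5985): F = (-5.848849, -6.410456), so ‖F‖₂ = 8.6777.

8.6777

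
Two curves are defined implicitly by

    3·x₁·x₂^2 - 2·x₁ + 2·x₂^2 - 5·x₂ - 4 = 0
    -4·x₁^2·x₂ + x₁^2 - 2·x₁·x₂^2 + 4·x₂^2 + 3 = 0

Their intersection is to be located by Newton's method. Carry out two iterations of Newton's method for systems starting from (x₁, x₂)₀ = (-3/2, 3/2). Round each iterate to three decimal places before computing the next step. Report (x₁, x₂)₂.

At (-3/2, 3/2): F = (-14.125, 7.500).
Jacobian J = [[3·x₂^2 - 2, 6·x₁·x₂ + 4·x₂ - 5], [-8·x₁·x₂ + 2·x₁ - 2·x₂^2, -4·x₁^2 - 4·x₁·x₂ + 8·x₂]].
At the point, J = [[4.750, -12.500], [10.500, 12.000]] (det J = 188.250).
Solving J·Δ = −F gives Δ = (0.402, -0.977).
Then the next iterate is (x₁, x₂)₁ = (-1.098, 0.523).
Round to (-1.098, 0.523) and repeat: F = (-4.77295, 3.37827), J = [[-1.17941, -6.35352], [1.85097, 1.65860]].
Δ = (-1.382, -0.495), so (x₁, x₂)₂ = (-2.480, 0.028).

(-2.480, 0.028)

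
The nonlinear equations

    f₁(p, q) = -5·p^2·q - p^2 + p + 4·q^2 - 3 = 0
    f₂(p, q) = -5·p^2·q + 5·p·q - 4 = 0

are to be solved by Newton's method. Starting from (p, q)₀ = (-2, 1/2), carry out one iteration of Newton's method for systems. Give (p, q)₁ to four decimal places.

(-1.0560, 0.2600)

At (-2, 1/2): F = (-18.0000, -19.0000).
Jacobian J = [[-10·p·q - 2·p + 1, -5·p^2 + 8·q], [-10·p·q + 5·q, -5·p^2 + 5·p]].
At the point, J = [[15.0000, -16.0000], [12.5000, -30.0000]] (det J = -250.0000).
Solving J·Δ = −F gives Δ = (0.9440, -0.2400).
Then the next iterate is (p, q)₁ = (-1.0560, 0.2600).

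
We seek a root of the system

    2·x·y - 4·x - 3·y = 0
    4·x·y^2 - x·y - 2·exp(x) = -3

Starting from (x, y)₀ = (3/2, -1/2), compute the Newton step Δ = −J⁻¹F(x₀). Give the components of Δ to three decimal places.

(-1.200, 0.699)

At (3/2, -1/2): F = (-6.000, -3.71338).
Jacobian J = [[2·y - 4, 2·x - 3], [4·y^2 - y - 2·exp(x), 8·x·y - x]].
At the point, J = [[-5.000, 0.000], [-7.46338, -7.500]] (det J = 37.500).
Solving J·Δ = −F gives Δ = (-1.200, 0.699).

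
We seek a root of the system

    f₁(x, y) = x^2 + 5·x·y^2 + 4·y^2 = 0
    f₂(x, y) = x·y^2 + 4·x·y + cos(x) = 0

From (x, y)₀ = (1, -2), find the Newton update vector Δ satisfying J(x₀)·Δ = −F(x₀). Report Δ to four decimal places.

(-0.7146, 0.5911)

At (1, -2): F = (37.0000, -3.459698).
Jacobian J = [[2·x + 5·y^2, 10·x·y + 8·y], [y^2 + 4·y - sin(x), 2·x·y + 4·x]].
At the point, J = [[22.0000, -36.0000], [-4.841471, 0.0000]] (det J = -174.292955).
Solving J·Δ = −F gives Δ = (-0.7146, 0.5911).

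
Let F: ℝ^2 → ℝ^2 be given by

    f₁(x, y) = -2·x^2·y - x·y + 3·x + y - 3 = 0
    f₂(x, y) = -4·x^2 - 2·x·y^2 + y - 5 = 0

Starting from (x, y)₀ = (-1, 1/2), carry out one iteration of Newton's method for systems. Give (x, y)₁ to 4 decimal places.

At (-1, 1/2): F = (-6.0000, -8.0000).
Jacobian J = [[-4·x·y - y + 3, -2·x^2 - x + 1], [-8·x - 2·y^2, -4·x·y + 1]].
At the point, J = [[4.5000, 0.0000], [7.5000, 3.0000]] (det J = 13.5000).
Solving J·Δ = −F gives Δ = (1.3333, -0.6667).
Then the next iterate is (x, y)₁ = (0.3333, -0.1667).

(0.3333, -0.1667)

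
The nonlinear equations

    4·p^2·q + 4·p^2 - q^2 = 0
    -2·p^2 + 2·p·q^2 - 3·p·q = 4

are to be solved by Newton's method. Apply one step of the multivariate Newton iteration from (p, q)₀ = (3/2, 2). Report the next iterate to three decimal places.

(0.810, 2.366)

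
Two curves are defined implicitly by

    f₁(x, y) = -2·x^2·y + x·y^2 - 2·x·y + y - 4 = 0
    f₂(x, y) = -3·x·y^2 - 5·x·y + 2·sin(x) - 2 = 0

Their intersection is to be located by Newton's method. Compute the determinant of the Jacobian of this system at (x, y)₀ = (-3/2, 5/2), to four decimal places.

238.6318

J = [[-4·x·y + y^2 - 2·y, -2·x^2 + 2·x·y - 2·x + 1], [-3·y^2 - 5·y + 2·cos(x), -6·x·y - 5·x]].
At the point, J = [[16.2500, -8.0000], [-31.108526, 30.0000]].
det J = 238.6318.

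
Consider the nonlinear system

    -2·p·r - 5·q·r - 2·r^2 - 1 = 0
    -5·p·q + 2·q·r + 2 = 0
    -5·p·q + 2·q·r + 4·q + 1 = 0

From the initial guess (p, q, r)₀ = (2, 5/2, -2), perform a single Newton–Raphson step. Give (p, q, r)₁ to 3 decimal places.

At (2, 5/2, -2): F = (24.000, -33.000, -24.000).
Jacobian J = [[-2·r, -5·r, -2·p - 5·q - 4·r], [-5·q, -5·p + 2·r, 2·q], [-5·q, -5·p + 2·r + 4, 2·q]].
At the point, J = [[4.000, 10.000, -8.500], [-12.500, -14.000, 5.000], [-12.500, -10.000, 5.000]] (det J = 345.000).
Solving J·Δ = −F gives Δ = (-0.061, -2.250, 0.148).
Then the next iterate is (p, q, r)₁ = (1.939, 0.250, -1.852).

(1.939, 0.250, -1.852)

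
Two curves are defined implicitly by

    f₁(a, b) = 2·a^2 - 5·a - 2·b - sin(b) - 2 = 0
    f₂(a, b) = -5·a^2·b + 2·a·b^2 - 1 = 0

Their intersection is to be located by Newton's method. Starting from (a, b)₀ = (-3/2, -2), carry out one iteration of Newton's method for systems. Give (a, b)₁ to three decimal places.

At (-3/2, -2): F = (14.90930, 9.500).
Jacobian J = [[4·a - 5, -cos(b) - 2], [-10·a·b + 2·b^2, -5·a^2 + 4·a·b]].
At the point, J = [[-11.000, -1.58385], [-22.000, 0.750]] (det J = -43.09477).
Solving J·Δ = −F gives Δ = (0.609, 5.186).
Then the next iterate is (a, b)₁ = (-0.891, 3.186).

(-0.891, 3.186)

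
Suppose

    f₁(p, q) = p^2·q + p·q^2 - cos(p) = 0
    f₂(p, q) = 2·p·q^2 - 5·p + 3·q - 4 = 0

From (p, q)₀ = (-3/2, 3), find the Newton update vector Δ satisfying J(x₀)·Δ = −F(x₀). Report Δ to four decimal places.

(-0.0432, -1.0041)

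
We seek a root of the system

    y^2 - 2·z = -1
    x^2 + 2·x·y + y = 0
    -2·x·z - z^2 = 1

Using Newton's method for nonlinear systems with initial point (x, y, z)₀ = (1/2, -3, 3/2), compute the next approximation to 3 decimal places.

(-0.083, -1.583, 0.750)

At (1/2, -3, 3/2): F = (7.000, -5.750, -4.750).
Jacobian J = [[0, 2·y, -2], [2·x + 2·y, 2·x + 1, 0], [-2·z, 0, -2·x - 2·z]].
At the point, J = [[0.000, -6.000, -2.000], [-5.000, 2.000, 0.000], [-3.000, 0.000, -4.000]] (det J = 108.000).
Solving J·Δ = −F gives Δ = (-0.583, 1.417, -0.750).
Then the next iterate is (x, y, z)₁ = (-0.083, -1.583, 0.750).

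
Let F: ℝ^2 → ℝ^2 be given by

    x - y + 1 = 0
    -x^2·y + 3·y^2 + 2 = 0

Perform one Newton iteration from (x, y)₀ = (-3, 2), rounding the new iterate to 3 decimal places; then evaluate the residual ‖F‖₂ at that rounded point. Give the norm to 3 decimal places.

8.098

At (-3, 2): F = (-4.000, -4.000).
Jacobian J = [[1, -1], [-2·x·y, -x^2 + 6·y]].
At the point, J = [[1.000, -1.000], [12.000, 3.000]] (det J = 15.000).
Solving J·Δ = −F gives Δ = (1.067, -2.933).
Then the next iterate is (x, y)₁ = (-1.933, -0.933).
Re-evaluating at (-1.933, -0.933): F = (0.000, 8.09761), so ‖F‖₂ = 8.098.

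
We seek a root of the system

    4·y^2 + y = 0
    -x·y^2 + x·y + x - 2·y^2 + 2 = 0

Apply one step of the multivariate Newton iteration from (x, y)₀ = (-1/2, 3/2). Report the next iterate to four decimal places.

At (-1/2, 3/2): F = (10.5000, -2.6250).
Jacobian J = [[0, 8·y + 1], [-y^2 + y + 1, -2·x·y + x - 4·y]].
At the point, J = [[0.0000, 13.0000], [0.2500, -5.0000]] (det J = -3.2500).
Solving J·Δ = −F gives Δ = (-5.6538, -0.8077).
Then the next iterate is (x, y)₁ = (-6.1538, 0.6923).

(-6.1538, 0.6923)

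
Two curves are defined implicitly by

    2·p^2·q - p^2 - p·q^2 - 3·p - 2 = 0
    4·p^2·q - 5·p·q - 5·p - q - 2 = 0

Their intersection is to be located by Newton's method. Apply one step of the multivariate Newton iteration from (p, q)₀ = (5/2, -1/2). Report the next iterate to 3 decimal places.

At (5/2, -1/2): F = (-22.625, -20.250).
Jacobian J = [[4·p·q - 2·p - q^2 - 3, 2·p^2 - 2·p·q], [8·p·q - 5·q - 5, 4·p^2 - 5·p - 1]].
At the point, J = [[-13.250, 15.000], [-12.500, 11.500]] (det J = 35.125).
Solving J·Δ = −F gives Δ = (-1.240, 0.413).
Then the next iterate is (p, q)₁ = (1.260, -0.087).

(1.260, -0.087)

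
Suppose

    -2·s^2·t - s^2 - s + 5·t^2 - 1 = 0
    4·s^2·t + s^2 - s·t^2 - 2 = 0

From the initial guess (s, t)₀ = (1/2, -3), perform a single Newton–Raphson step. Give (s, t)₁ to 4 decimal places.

(0.3264, -1.5556)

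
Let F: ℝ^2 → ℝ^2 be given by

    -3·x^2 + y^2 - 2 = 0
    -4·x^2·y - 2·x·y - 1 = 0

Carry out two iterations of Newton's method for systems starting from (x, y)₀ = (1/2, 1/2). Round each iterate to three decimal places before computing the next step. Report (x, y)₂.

(-3.447, 5.969)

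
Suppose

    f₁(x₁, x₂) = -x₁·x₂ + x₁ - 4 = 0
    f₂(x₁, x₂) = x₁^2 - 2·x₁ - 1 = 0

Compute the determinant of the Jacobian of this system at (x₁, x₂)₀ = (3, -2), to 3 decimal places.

J = [[-x₂ + 1, -x₁], [2·x₁ - 2, 0]].
At the point, J = [[3.000, -3.000], [4.000, 0.000]].
det J = 12.000.

12.000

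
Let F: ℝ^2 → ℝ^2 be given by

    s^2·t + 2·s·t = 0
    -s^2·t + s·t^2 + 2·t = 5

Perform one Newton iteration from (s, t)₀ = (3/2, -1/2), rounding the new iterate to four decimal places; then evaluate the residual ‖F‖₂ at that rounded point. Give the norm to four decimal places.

213.9845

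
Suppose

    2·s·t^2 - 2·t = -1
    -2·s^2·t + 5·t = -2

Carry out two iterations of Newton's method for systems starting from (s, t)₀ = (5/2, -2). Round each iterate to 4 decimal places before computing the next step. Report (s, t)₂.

At (5/2, -2): F = (25.0000, 17.0000).
Jacobian J = [[2·t^2, 4·s·t - 2], [-4·s·t, -2·s^2 + 5]].
At the point, J = [[8.0000, -22.0000], [20.0000, -7.5000]] (det J = 380.0000).
Solving J·Δ = −F gives Δ = (-0.4908, 0.9579).
Then the next iterate is (s, t)₁ = (2.0092, -1.0421).
Round to (2.0092, -1.0421) and repeat: F = (7.448072, 5.203175), J = [[2.171945, -10.375149], [8.375149, -3.073769]].
Δ = (-0.3876, 0.6367), so (s, t)₂ = (1.6216, -0.4054).

(1.6216, -0.4054)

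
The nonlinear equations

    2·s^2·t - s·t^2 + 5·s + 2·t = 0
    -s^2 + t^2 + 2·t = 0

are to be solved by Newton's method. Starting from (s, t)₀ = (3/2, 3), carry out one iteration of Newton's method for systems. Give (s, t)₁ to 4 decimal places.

At (3/2, 3): F = (13.5000, 12.7500).
Jacobian J = [[4·s·t - t^2 + 5, 2·s^2 - 2·s·t + 2], [-2·s, 2·t + 2]].
At the point, J = [[14.0000, -2.5000], [-3.0000, 8.0000]] (det J = 104.5000).
Solving J·Δ = −F gives Δ = (-1.3385, -2.0957).
Then the next iterate is (s, t)₁ = (0.1615, 0.9043).

(0.1615, 0.9043)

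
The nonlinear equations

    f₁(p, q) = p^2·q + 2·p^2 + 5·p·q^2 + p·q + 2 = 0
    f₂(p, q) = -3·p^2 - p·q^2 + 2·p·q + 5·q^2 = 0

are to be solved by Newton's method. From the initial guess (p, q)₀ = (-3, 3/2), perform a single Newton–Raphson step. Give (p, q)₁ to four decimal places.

At (-3, 3/2): F = (-4.7500, -18.0000).
Jacobian J = [[2·p·q + 4·p + 5·q^2 + q, p^2 + 10·p·q + p], [-6·p - q^2 + 2·q, -2·p·q + 2·p + 10·q]].
At the point, J = [[-8.2500, -39.0000], [18.7500, 18.0000]] (det J = 582.7500).
Solving J·Δ = −F gives Δ = (1.3514, -0.4077).
Then the next iterate is (p, q)₁ = (-1.6486, 1.0923).

(-1.6486, 1.0923)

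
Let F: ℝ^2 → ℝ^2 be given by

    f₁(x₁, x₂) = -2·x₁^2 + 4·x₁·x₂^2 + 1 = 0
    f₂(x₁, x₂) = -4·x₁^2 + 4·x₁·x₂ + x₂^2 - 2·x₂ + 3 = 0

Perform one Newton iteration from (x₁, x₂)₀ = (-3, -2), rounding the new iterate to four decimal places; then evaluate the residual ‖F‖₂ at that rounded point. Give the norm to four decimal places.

19.1948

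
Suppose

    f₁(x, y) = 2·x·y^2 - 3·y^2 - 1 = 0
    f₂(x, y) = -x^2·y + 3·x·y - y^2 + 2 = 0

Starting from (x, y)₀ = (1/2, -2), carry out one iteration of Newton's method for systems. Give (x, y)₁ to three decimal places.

(0.652, -1.027)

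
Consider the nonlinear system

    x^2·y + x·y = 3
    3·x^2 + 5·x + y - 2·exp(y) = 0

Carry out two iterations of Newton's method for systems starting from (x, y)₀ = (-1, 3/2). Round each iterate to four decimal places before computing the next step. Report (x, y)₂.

(-2.3504, 0.8046)

At (-1, 3/2): F = (-3.0000, -9.463378).
Jacobian J = [[2·x·y + y, x^2 + x], [6·x + 5, -2·exp(y) + 1]].
At the point, J = [[-1.5000, 0.0000], [-1.0000, -7.963378]] (det J = 11.945067).
Solving J·Δ = −F gives Δ = (-2.0000, -0.9372).
Then the next iterate is (x, y)₁ = (-3.0000, 0.5628).
Round to (-3.0000, 0.5628) and repeat: F = (0.3768, 9.051637), J = [[-2.8140, 6.0000], [-13.0000, -2.511163]].
Δ = (0.6496, 0.2418), so (x, y)₂ = (-2.3504, 0.8046).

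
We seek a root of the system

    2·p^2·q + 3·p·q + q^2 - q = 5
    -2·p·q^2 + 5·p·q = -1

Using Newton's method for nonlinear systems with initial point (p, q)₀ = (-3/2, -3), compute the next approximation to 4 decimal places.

(-1.1200, -1.5114)

At (-3/2, -3): F = (7.0000, 50.5000).
Jacobian J = [[4·p·q + 3·q, 2·p^2 + 3·p + 2·q - 1], [-2·q^2 + 5·q, -4·p·q + 5·p]].
At the point, J = [[9.0000, -7.0000], [-33.0000, -25.5000]] (det J = -460.5000).
Solving J·Δ = −F gives Δ = (0.3800, 1.4886).
Then the next iterate is (p, q)₁ = (-1.1200, -1.5114).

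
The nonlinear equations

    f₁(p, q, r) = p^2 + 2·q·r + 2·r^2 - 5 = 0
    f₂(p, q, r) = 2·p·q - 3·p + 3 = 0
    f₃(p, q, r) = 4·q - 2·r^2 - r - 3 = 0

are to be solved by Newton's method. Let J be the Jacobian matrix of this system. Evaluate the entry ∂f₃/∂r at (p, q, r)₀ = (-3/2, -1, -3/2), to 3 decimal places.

5.000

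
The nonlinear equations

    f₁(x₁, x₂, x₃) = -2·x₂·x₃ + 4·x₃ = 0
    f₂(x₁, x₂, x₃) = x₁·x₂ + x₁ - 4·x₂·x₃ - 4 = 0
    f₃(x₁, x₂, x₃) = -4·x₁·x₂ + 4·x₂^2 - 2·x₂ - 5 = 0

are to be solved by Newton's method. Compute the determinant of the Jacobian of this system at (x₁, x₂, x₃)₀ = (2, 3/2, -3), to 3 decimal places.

305.000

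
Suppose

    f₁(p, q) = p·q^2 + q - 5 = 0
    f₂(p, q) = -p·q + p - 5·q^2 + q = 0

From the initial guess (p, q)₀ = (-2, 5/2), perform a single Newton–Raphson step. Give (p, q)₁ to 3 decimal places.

(-1.349, 1.285)

At (-2, 5/2): F = (-15.000, -25.750).
Jacobian J = [[q^2, 2·p·q + 1], [-q + 1, -p - 10·q + 1]].
At the point, J = [[6.250, -9.000], [-1.500, -22.000]] (det J = -151.000).
Solving J·Δ = −F gives Δ = (0.651, -1.215).
Then the next iterate is (p, q)₁ = (-1.349, 1.285).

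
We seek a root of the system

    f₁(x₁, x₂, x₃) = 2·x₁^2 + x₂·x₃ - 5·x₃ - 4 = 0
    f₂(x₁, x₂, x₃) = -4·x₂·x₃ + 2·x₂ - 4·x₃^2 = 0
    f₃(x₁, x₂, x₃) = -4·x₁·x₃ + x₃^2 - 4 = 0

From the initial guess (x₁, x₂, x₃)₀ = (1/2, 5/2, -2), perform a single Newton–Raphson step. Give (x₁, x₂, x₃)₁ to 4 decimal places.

(-8.6250, 8.5000, -13.5000)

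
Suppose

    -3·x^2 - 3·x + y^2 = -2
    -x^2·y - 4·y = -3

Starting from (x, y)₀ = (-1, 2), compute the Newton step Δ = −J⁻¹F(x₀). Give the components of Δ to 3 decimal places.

(-0.065, -1.452)

At (-1, 2): F = (6.000, -7.000).
Jacobian J = [[-6·x - 3, 2·y], [-2·x·y, -x^2 - 4]].
At the point, J = [[3.000, 4.000], [4.000, -5.000]] (det J = -31.000).
Solving J·Δ = −F gives Δ = (-0.065, -1.452).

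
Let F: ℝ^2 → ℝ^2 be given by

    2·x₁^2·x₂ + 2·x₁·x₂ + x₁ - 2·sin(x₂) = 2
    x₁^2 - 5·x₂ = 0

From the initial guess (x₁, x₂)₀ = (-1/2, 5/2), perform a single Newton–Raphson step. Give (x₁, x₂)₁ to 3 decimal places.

(9.310, -1.912)

At (-1/2, 5/2): F = (-4.94694, -12.250).
Jacobian J = [[4·x₁·x₂ + 2·x₂ + 1, 2·x₁^2 + 2·x₁ - 2·cos(x₂)], [2·x₁, -5]].
At the point, J = [[1.000, 1.10229], [-1.000, -5.000]] (det J = -3.89771).
Solving J·Δ = −F gives Δ = (9.810, -4.412).
Then the next iterate is (x₁, x₂)₁ = (9.310, -1.912).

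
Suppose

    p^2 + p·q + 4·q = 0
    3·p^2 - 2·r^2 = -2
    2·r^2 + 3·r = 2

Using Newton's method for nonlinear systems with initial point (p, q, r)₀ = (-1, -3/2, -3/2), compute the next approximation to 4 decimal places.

(-1.5833, -1.0139, -2.1667)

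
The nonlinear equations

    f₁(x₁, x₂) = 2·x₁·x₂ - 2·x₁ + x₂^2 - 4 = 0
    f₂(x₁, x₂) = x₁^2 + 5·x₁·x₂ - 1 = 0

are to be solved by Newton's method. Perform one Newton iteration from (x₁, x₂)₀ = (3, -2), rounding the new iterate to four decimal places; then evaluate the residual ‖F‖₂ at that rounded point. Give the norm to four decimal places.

4.2920

At (3, -2): F = (-18.0000, -22.0000).
Jacobian J = [[2·x₂ - 2, 2·x₁ + 2·x₂], [2·x₁ + 5·x₂, 5·x₁]].
At the point, J = [[-6.0000, 2.0000], [-4.0000, 15.0000]] (det J = -82.0000).
Solving J·Δ = −F gives Δ = (-2.7561, 0.7317).
Then the next iterate is (x₁, x₂)₁ = (0.2439, -1.2683).
Re-evaluating at (0.2439, -1.2683): F = (-3.497892, -2.487205), so ‖F‖₂ = 4.2920.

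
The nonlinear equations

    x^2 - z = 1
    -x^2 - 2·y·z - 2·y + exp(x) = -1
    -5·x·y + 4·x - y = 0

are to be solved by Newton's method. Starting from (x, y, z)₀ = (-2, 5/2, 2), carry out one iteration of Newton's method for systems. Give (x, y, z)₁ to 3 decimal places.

At (-2, 5/2, 2): F = (1.000, -17.86466, 14.500).
Jacobian J = [[2·x, 0, -1], [-2·x + exp(x), -2·z - 2, -2·y], [-5·y + 4, -5·x - 1, 0]].
At the point, J = [[-4.000, 0.000, -1.000], [4.13534, -6.000, -5.000], [-8.500, 9.000, 0.000]] (det J = -166.21802).
Solving J·Δ = −F gives Δ = (0.715, -0.936, -1.858).
Then the next iterate is (x, y, z)₁ = (-1.285, 1.564, 0.142).

(-1.285, 1.564, 0.142)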